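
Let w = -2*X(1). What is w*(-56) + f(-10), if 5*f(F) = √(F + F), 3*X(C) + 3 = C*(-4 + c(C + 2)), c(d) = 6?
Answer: -112/3 + 2*I*√5/5 ≈ -37.333 + 0.89443*I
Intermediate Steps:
X(C) = -1 + 2*C/3 (X(C) = -1 + (C*(-4 + 6))/3 = -1 + (C*2)/3 = -1 + (2*C)/3 = -1 + 2*C/3)
f(F) = √2*√F/5 (f(F) = √(F + F)/5 = √(2*F)/5 = (√2*√F)/5 = √2*√F/5)
w = ⅔ (w = -2*(-1 + (⅔)*1) = -2*(-1 + ⅔) = -2*(-⅓) = ⅔ ≈ 0.66667)
w*(-56) + f(-10) = (⅔)*(-56) + √2*√(-10)/5 = -112/3 + √2*(I*√10)/5 = -112/3 + 2*I*√5/5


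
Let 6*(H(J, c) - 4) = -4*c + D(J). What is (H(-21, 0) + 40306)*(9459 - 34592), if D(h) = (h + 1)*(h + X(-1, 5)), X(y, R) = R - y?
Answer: -1014367880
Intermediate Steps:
D(h) = (1 + h)*(6 + h) (D(h) = (h + 1)*(h + (5 - 1*(-1))) = (1 + h)*(h + (5 + 1)) = (1 + h)*(h + 6) = (1 + h)*(6 + h))
H(J, c) = 5 - 2*c/3 + J**2/6 + 7*J/6 (H(J, c) = 4 + (-4*c + (6 + J**2 + 7*J))/6 = 4 + (6 + J**2 - 4*c + 7*J)/6 = 4 + (1 - 2*c/3 + J**2/6 + 7*J/6) = 5 - 2*c/3 + J**2/6 + 7*J/6)
(H(-21, 0) + 40306)*(9459 - 34592) = ((5 - 2/3*0 + (1/6)*(-21)**2 + (7/6)*(-21)) + 40306)*(9459 - 34592) = ((5 + 0 + (1/6)*441 - 49/2) + 40306)*(-25133) = ((5 + 0 + 147/2 - 49/2) + 40306)*(-25133) = (54 + 40306)*(-25133) = 40360*(-25133) = -1014367880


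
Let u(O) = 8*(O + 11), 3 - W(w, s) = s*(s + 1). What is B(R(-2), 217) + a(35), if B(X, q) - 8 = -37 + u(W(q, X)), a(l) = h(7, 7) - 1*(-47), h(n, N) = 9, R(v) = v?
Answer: 123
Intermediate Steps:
W(w, s) = 3 - s*(1 + s) (W(w, s) = 3 - s*(s + 1) = 3 - s*(1 + s))
a(l) = 56 (a(l) = 9 - 1*(-47) = 9 + 47 = 56)
u(O) = 88 + 8*O (u(O) = 8*(11 + O) = 88 + 8*O)
B(X, q) = 83 - 8*X - 8*X² (B(X, q) = 8 + (-37 + (88 + 8*(3 - X - X²))) = 8 + (-37 + (88 + (24 - 8*X - 8*X²))) = 8 + (-37 + (112 - 8*X - 8*X²)) = 8 + (75 - 8*X - 8*X²) = 83 - 8*X - 8*X²)
B(R(-2), 217) + a(35) = (83 - 8*(-2) - 8*(-2)²) + 56 = (83 + 16 - 8*4) + 56 = (83 + 16 - 32) + 56 = 67 + 56 = 123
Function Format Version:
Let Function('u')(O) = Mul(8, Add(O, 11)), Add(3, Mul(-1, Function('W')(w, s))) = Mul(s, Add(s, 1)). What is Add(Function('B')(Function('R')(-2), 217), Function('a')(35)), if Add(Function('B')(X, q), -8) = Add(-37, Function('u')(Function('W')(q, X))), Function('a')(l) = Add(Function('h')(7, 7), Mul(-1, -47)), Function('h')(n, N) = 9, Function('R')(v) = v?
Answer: 123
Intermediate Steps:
Function('W')(w, s) = Add(3, Mul(-1, s, Add(1, s))) (Function('W')(w, s) = Add(3, Mul(-1, Mul(s, Add(s, 1)))) = Add(3, Mul(-1, Mul(s, Add(1, s)))) = Add(3, Mul(-1, s, Add(1, s))))
Function('a')(l) = 56 (Function('a')(l) = Add(9, Mul(-1, -47)) = Add(9, 47) = 56)
Function('u')(O) = Add(88, Mul(8, O)) (Function('u')(O) = Mul(8, Add(11, O)) = Add(88, Mul(8, O)))
Function('B')(X, q) = Add(83, Mul(-8, X), Mul(-8, Pow(X, 2))) (Function('B')(X, q) = Add(8, Add(-37, Add(88, Mul(8, Add(3, Mul(-1, X), Mul(-1, Pow(X, 2))))))) = Add(8, Add(-37, Add(88, Add(24, Mul(-8, X), Mul(-8, Pow(X, 2)))))) = Add(8, Add(-37, Add(112, Mul(-8, X), Mul(-8, Pow(X, 2))))) = Add(8, Add(75, Mul(-8, X), Mul(-8, Pow(X, 2)))) = Add(83, Mul(-8, X), Mul(-8, Pow(X, 2))))
Add(Function('B')(Function('R')(-2), 217), Function('a')(35)) = Add(Add(83, Mul(-8, -2), Mul(-8, Pow(-2, 2))), 56) = Add(Add(83, 16, Mul(-8, 4)), 56) = Add(Add(83, 16, -32), 56) = Add(67, 56) = 123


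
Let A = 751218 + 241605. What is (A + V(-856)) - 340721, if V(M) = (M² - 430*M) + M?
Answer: 1752062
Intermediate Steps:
A = 992823
V(M) = M² - 429*M
(A + V(-856)) - 340721 = (992823 - 856*(-429 - 856)) - 340721 = (992823 - 856*(-1285)) - 340721 = (992823 + 1099960) - 340721 = 2092783 - 340721 = 1752062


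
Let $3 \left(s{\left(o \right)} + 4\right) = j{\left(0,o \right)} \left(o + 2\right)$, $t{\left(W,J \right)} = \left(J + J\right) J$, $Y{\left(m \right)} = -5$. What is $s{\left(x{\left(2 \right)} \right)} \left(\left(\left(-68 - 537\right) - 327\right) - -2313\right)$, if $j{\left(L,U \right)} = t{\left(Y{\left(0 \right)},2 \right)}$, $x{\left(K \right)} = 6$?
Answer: $\frac{71812}{3} \approx 23937.0$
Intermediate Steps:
$t{\left(W,J \right)} = 2 J^{2}$ ($t{\left(W,J \right)} = 2 J J = 2 J^{2}$)
$j{\left(L,U \right)} = 8$ ($j{\left(L,U \right)} = 2 \cdot 2^{2} = 2 \cdot 4 = 8$)
$s{\left(o \right)} = \frac{4}{3} + \frac{8 o}{3}$ ($s{\left(o \right)} = -4 + \frac{8 \left(o + 2\right)}{3} = -4 + \frac{8 \left(2 + o\right)}{3} = -4 + \frac{16 + 8 o}{3} = -4 + \left(\frac{16}{3} + \frac{8 o}{3}\right) = \frac{4}{3} + \frac{8 o}{3}$)
$s{\left(x{\left(2 \right)} \right)} \left(\left(\left(-68 - 537\right) - 327\right) - -2313\right) = \left(\frac{4}{3} + \frac{8}{3} \cdot 6\right) \left(\left(\left(-68 - 537\right) - 327\right) - -2313\right) = \left(\frac{4}{3} + 16\right) \left(\left(-605 - 327\right) + 2313\right) = \frac{52 \left(-932 + 2313\right)}{3} = \frac{52}{3} \cdot 1381 = \frac{71812}{3}$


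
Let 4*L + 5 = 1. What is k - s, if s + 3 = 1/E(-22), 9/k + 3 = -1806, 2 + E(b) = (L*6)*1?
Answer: 5017/1608 ≈ 3.1200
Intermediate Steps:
L = -1 (L = -5/4 + (¼)*1 = -5/4 + ¼ = -1)
E(b) = -8 (E(b) = -2 - 1*6*1 = -2 - 6*1 = -2 - 6 = -8)
k = -1/201 (k = 9/(-3 - 1806) = 9/(-1809) = 9*(-1/1809) = -1/201 ≈ -0.0049751)
s = -25/8 (s = -3 + 1/(-8) = -3 - ⅛ = -25/8 ≈ -3.1250)
k - s = -1/201 - 1*(-25/8) = -1/201 + 25/8 = 5017/1608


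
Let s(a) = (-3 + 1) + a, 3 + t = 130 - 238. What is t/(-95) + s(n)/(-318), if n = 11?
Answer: 11481/10070 ≈ 1.1401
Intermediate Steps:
t = -111 (t = -3 + (130 - 238) = -3 - 108 = -111)
s(a) = -2 + a
t/(-95) + s(n)/(-318) = -111/(-95) + (-2 + 11)/(-318) = -111*(-1/95) + 9*(-1/318) = 111/95 - 3/106 = 11481/10070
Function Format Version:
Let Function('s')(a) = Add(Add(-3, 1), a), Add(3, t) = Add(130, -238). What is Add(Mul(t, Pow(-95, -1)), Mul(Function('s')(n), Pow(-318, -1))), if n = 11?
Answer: Rational(11481, 10070) ≈ 1.1401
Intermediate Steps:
t = -111 (t = Add(-3, Add(130, -238)) = Add(-3, -108) = -111)
Function('s')(a) = Add(-2, a)
Add(Mul(t, Pow(-95, -1)), Mul(Function('s')(n), Pow(-318, -1))) = Add(Mul(-111, Pow(-95, -1)), Mul(Add(-2, 11), Pow(-318, -1))) = Add(Mul(-111, Rational(-1, 95)), Mul(9, Rational(-1, 318))) = Add(Rational(111, 95), Rational(-3, 106)) = Rational(11481, 10070)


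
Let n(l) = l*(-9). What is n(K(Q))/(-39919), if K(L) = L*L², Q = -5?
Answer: -1125/39919 ≈ -0.028182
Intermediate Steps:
K(L) = L³
n(l) = -9*l
n(K(Q))/(-39919) = -9*(-5)³/(-39919) = -9*(-125)*(-1/39919) = 1125*(-1/39919) = -1125/39919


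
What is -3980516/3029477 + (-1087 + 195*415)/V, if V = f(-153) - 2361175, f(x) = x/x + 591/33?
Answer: -106045356813958/78683748779009 ≈ -1.3477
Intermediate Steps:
f(x) = 208/11 (f(x) = 1 + 591*(1/33) = 1 + 197/11 = 208/11)
V = -25972717/11 (V = 208/11 - 2361175 = -25972717/11 ≈ -2.3612e+6)
-3980516/3029477 + (-1087 + 195*415)/V = -3980516/3029477 + (-1087 + 195*415)/(-25972717/11) = -3980516*1/3029477 + (-1087 + 80925)*(-11/25972717) = -3980516/3029477 + 79838*(-11/25972717) = -3980516/3029477 - 878218/25972717 = -106045356813958/78683748779009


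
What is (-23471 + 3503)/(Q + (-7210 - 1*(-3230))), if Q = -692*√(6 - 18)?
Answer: 4967040/1349173 - 1727232*I*√3/1349173 ≈ 3.6815 - 2.2174*I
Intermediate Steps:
Q = -1384*I*√3 ≈ -2397.2*I
(-23471 + 3503)/(Q + (-7210 - 1*(-3230))) = (-23471 + 3503)/(-1384*I*√3 + (-7210 - 1*(-3230))) = -19968/(-1384*I*√3 + (-7210 + 3230)) = -19968/(-1384*I*√3 - 3980) = -19968/(-3980 - 1384*I*√3)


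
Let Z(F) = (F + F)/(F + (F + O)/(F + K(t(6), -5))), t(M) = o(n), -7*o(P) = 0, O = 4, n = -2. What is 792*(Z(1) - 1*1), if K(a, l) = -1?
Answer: -792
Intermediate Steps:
o(P) = 0 (o(P) = -1/7*0 = 0)
t(M) = 0
Z(F) = 2*F/(F + (4 + F)/(-1 + F)) (Z(F) = (F + F)/(F + (F + 4)/(F - 1)) = (2*F)/(F + (4 + F)/(-1 + F)) = 2*F/(F + (4 + F)/(-1 + F)))
792*(Z(1) - 1*1) = 792*(2*1*(-1 + 1)/(4 + 1**2) - 1*1) = 792*(2*1*0/(4 + 1) - 1) = 792*(2*1*0/5 - 1) = 792*(2*1*(1/5)*0 - 1) = 792*(0 - 1) = 792*(-1) = -792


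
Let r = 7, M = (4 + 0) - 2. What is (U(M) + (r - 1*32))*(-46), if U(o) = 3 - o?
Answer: 1104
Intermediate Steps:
M = 2 (M = 4 - 2 = 2)
(U(M) + (r - 1*32))*(-46) = ((3 - 1*2) + (7 - 1*32))*(-46) = ((3 - 2) + (7 - 32))*(-46) = (1 - 25)*(-46) = -24*(-46) = 1104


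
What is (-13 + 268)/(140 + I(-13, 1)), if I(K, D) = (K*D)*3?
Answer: 255/101 ≈ 2.5248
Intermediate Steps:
I(K, D) = 3*D*K (I(K, D) = (D*K)*3 = 3*D*K)
(-13 + 268)/(140 + I(-13, 1)) = (-13 + 268)/(140 + 3*1*(-13)) = 255/(140 - 39) = 255/101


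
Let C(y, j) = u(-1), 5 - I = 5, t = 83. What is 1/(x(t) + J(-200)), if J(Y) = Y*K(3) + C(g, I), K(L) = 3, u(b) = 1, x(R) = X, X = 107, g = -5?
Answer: -1/492 ≈ -0.0020325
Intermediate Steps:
x(R) = 107
I = 0 (I = 5 - 1*5 = 5 - 5 = 0)
C(y, j) = 1
J(Y) = 1 + 3*Y (J(Y) = Y*3 + 1 = 3*Y + 1 = 1 + 3*Y)
1/(x(t) + J(-200)) = 1/(107 + (1 + 3*(-200))) = 1/(107 + (1 - 600)) = 1/(107 - 599) = 1/(-492) = -1/492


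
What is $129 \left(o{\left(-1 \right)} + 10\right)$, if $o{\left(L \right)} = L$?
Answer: $1161$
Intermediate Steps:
$129 \left(o{\left(-1 \right)} + 10\right) = 129 \left(-1 + 10\right) = 129 \cdot 9 = 1161$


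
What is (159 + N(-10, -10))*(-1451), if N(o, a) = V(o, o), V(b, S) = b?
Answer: -216199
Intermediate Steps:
N(o, a) = o
(159 + N(-10, -10))*(-1451) = (159 - 10)*(-1451) = 149*(-1451) = -216199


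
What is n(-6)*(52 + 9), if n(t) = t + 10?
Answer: 244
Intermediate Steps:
n(t) = 10 + t
n(-6)*(52 + 9) = (10 - 6)*(52 + 9) = 4*61 = 244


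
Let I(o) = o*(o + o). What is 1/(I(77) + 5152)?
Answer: 1/17010 ≈ 5.8789e-5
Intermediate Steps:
I(o) = 2*o² (I(o) = o*(2*o) = 2*o²)
1/(I(77) + 5152) = 1/(2*77² + 5152) = 1/(2*5929 + 5152) = 1/(11858 + 5152) = 1/17010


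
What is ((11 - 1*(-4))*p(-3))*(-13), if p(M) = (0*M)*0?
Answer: 0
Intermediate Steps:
p(M) = 0 (p(M) = 0*0 = 0)
((11 - 1*(-4))*p(-3))*(-13) = ((11 - 1*(-4))*0)*(-13) = ((11 + 4)*0)*(-13) = (15*0)*(-13) = 0*(-13) = 0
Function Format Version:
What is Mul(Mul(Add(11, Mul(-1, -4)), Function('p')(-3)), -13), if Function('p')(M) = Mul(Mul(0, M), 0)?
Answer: 0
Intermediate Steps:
Function('p')(M) = 0 (Function('p')(M) = Mul(0, 0) = 0)
Mul(Mul(Add(11, Mul(-1, -4)), Function('p')(-3)), -13) = Mul(Mul(Add(11, Mul(-1, -4)), 0), -13) = Mul(Mul(Add(11, 4), 0), -13) = Mul(Mul(15, 0), -13) = Mul(0, -13) = 0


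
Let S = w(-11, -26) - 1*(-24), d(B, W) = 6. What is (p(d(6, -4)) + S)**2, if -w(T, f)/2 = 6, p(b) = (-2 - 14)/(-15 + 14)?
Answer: 784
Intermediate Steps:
p(b) = 16 (p(b) = -16/(-1) = -16*(-1) = 16)
w(T, f) = -12 (w(T, f) = -2*6 = -12)
S = 12 (S = -12 - 1*(-24) = -12 + 24 = 12)
(p(d(6, -4)) + S)**2 = (16 + 12)**2 = 28**2 = 784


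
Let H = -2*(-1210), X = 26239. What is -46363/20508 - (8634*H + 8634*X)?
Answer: -5074536603811/20508 ≈ -2.4744e+8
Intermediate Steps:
H = 2420
-46363/20508 - (8634*H + 8634*X) = -46363/20508 - 8634/(1/(26239 + 2420)) = -46363*1/20508 - 8634/(1/28659) = -46363/20508 - 8634/1/28659 = -46363/20508 - 8634*28659 = -46363/20508 - 247441806 = -5074536603811/20508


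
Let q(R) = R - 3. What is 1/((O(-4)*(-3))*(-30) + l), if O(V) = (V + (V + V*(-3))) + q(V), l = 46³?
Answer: 1/97066 ≈ 1.0302e-5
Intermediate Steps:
q(R) = -3 + R
l = 97336
O(V) = -3 (O(V) = (V + (V + V*(-3))) + (-3 + V) = (V + (V - 3*V)) + (-3 + V) = (V - 2*V) + (-3 + V) = -V + (-3 + V) = -3)
1/((O(-4)*(-3))*(-30) + l) = 1/(-3*(-3)*(-30) + 97336) = 1/(9*(-30) + 97336) = 1/(-270 + 97336) = 1/97066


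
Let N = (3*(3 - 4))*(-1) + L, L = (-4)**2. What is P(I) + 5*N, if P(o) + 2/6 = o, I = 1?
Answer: 287/3 ≈ 95.667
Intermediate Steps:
L = 16
P(o) = -1/3 + o
N = 19 (N = (3*(3 - 4))*(-1) + 16 = (3*(-1))*(-1) + 16 = -3*(-1) + 16 = 3 + 16 = 19)
P(I) + 5*N = (-1/3 + 1) + 5*19 = 2/3 + 95 = 287/3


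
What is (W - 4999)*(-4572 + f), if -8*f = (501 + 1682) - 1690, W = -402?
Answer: 200209669/8 ≈ 2.5026e+7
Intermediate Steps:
f = -493/8 (f = -((501 + 1682) - 1690)/8 = -(2183 - 1690)/8 = -1/8*493 = -493/8 ≈ -61.625)
(W - 4999)*(-4572 + f) = (-402 - 4999)*(-4572 - 493/8) = -5401*(-37069/8) = 200209669/8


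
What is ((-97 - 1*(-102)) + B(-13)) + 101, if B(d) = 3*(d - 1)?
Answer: 64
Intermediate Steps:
B(d) = -3 + 3*d (B(d) = 3*(-1 + d) = -3 + 3*d)
((-97 - 1*(-102)) + B(-13)) + 101 = ((-97 - 1*(-102)) + (-3 + 3*(-13))) + 101 = ((-97 + 102) + (-3 - 39)) + 101 = (5 - 42) + 101 = -37 + 101 = 64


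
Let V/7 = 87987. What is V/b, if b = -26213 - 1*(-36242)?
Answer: 205303/3343 ≈ 61.413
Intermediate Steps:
V = 615909 (V = 7*87987 = 615909)
b = 10029 (b = -26213 + 36242 = 10029)
V/b = 615909/10029 = 615909*(1/10029) = 205303/3343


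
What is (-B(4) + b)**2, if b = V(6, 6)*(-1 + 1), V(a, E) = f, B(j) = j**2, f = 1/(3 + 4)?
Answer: 256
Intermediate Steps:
f = 1/7 ≈ 0.14286
V(a, E) = 1/7
b = 0 (b = (-1 + 1)/7 = (1/7)*0 = 0)
(-B(4) + b)**2 = (-1*4**2 + 0)**2 = (-1*16 + 0)**2 = (-16 + 0)**2 = (-16)**2 = 256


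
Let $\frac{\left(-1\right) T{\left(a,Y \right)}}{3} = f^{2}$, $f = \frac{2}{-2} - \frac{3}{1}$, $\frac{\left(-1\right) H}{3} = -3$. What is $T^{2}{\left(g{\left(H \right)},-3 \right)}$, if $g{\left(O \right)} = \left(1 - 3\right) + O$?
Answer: $2304$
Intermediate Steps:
$H = 9$ ($H = \left(-3\right) \left(-3\right) = 9$)
$g{\left(O \right)} = -2 + O$
$f = -4$ ($f = 2 \left(- \frac{1}{2}\right) - 3 = -1 - 3 = -4$)
$T{\left(a,Y \right)} = -48$ ($T{\left(a,Y \right)} = - 3 \left(-4\right)^{2} = \left(-3\right) 16 = -48$)
$T^{2}{\left(g{\left(H \right)},-3 \right)} = \left(-48\right)^{2} = 2304$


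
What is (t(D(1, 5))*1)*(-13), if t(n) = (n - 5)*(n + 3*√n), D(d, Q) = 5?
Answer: 0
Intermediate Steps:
t(n) = (-5 + n)*(n + 3*√n)
(t(D(1, 5))*1)*(-13) = ((5² - 15*√5 - 5*5 + 3*5^(3/2))*1)*(-13) = ((25 - 15*√5 - 25 + 3*(5*√5))*1)*(-13) = ((25 - 15*√5 - 25 + 15*√5)*1)*(-13) = (0*1)*(-13) = 0*(-13) = 0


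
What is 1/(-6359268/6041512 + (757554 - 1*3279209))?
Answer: -1510378/3808653825407 ≈ -3.9656e-7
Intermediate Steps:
1/(-6359268/6041512 + (757554 - 1*3279209)) = 1/(-6359268*1/6041512 + (757554 - 3279209)) = 1/(-1589817/1510378 - 2521655) = 1/(-3808653825407/1510378) = -1510378/3808653825407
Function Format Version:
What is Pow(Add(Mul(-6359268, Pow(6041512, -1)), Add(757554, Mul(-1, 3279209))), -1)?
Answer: Rational(-1510378, 3808653825407) ≈ -3.9656e-7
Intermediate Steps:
Pow(Add(Mul(-6359268, Pow(6041512, -1)), Add(757554, Mul(-1, 3279209))), -1) = Pow(Add(Mul(-6359268, Rational(1, 6041512)), Add(757554, -3279209)), -1) = Pow(Add(Rational(-1589817, 1510378), -2521655), -1) = Pow(Rational(-3808653825407, 1510378), -1) = Rational(-1510378, 3808653825407)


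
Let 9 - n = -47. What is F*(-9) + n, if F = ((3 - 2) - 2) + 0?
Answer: 65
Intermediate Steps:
n = 56 (n = 9 - 1*(-47) = 9 + 47 = 56)
F = -1 (F = (1 - 2) + 0 = -1 + 0 = -1)
F*(-9) + n = -1*(-9) + 56 = 9 + 56 = 65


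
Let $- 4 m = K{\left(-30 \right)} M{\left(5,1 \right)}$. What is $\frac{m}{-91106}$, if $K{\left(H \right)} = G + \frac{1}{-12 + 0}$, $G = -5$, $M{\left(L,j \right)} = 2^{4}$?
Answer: $- \frac{61}{273318} \approx -0.00022318$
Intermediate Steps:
$M{\left(L,j \right)} = 16$
$K{\left(H \right)} = - \frac{61}{12}$ ($K{\left(H \right)} = -5 + \frac{1}{-12 + 0} = -5 + \frac{1}{-12} = -5 - \frac{1}{12} = - \frac{61}{12}$)
$m = \frac{61}{3}$ ($m = - \frac{\left(- \frac{61}{12}\right) 16}{4} = \left(- \frac{1}{4}\right) \left(- \frac{244}{3}\right) = \frac{61}{3} \approx 20.333$)
$\frac{m}{-91106} = \frac{61}{3 \left(-91106\right)} = \frac{61}{3} \left(- \frac{1}{91106}\right) = - \frac{61}{273318}$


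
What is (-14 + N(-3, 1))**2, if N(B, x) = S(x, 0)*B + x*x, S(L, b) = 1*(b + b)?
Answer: 169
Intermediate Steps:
S(L, b) = 2*b (S(L, b) = 1*(2*b) = 2*b)
N(B, x) = x**2 (N(B, x) = (2*0)*B + x*x = 0*B + x**2 = 0 + x**2 = x**2)
(-14 + N(-3, 1))**2 = (-14 + 1**2)**2 = (-14 + 1)**2 = (-13)**2 = 169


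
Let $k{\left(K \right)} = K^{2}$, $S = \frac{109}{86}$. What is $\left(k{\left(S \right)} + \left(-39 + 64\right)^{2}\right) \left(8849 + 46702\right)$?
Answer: $\frac{257444498931}{7396} \approx 3.4809 \cdot 10^{7}$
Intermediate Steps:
$S = \frac{109}{86}$ ($S = 109 \cdot \frac{1}{86} = \frac{109}{86} \approx 1.2674$)
$\left(k{\left(S \right)} + \left(-39 + 64\right)^{2}\right) \left(8849 + 46702\right) = \left(\left(\frac{109}{86}\right)^{2} + \left(-39 + 64\right)^{2}\right) \left(8849 + 46702\right) = \left(\frac{11881}{7396} + 25^{2}\right) 55551 = \left(\frac{11881}{7396} + 625\right) 55551 = \frac{4634381}{7396} \cdot 55551 = \frac{257444498931}{7396}$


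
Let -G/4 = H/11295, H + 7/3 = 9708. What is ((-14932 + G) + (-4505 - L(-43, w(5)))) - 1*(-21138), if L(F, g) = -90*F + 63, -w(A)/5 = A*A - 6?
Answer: -75747788/33885 ≈ -2235.4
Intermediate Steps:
H = 29117/3 (H = -7/3 + 9708 = 29117/3 ≈ 9705.7)
w(A) = 30 - 5*A² (w(A) = -5*(A*A - 6) = -5*(A² - 6) = -5*(-6 + A²) = 30 - 5*A²)
L(F, g) = 63 - 90*F
G = -116468/33885 (G = -116468/(3*11295) = -4*29117/33885 = -116468/33885 ≈ -3.4372)
((-14932 + G) + (-4505 - L(-43, w(5)))) - 1*(-21138) = ((-14932 - 116468/33885) + (-4505 - (63 - 90*(-43)))) - 1*(-21138) = (-506087288/33885 + (-4505 - (63 + 3870))) + 21138 = (-506087288/33885 + (-4505 - 1*3933)) + 21138 = (-506087288/33885 + (-4505 - 3933)) + 21138 = (-506087288/33885 - 8438) + 21138 = -792008918/33885 + 21138 = -75747788/33885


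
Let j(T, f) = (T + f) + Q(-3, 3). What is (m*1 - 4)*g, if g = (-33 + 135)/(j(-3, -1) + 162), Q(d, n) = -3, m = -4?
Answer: -816/155 ≈ -5.2645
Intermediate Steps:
j(T, f) = -3 + T + f (j(T, f) = (T + f) - 3 = -3 + T + f)
g = 102/155 (g = (-33 + 135)/((-3 - 3 - 1) + 162) = 102/(-7 + 162) = 102/155 ≈ 0.65806)
(m*1 - 4)*g = (-4*1 - 4)*(102/155) = (-4 - 4)*(102/155) = -8*102/155 = -816/155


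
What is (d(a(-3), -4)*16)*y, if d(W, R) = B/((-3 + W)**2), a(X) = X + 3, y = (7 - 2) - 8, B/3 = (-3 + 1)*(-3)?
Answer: -96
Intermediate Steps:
B = 18 (B = 3*((-3 + 1)*(-3)) = 3*(-2*(-3)) = 3*6 = 18)
y = -3 (y = 5 - 8 = -3)
a(X) = 3 + X
d(W, R) = 18/(-3 + W)**2 (d(W, R) = 18/((-3 + W)**2) = 18/(-3 + W)**2)
(d(a(-3), -4)*16)*y = ((18/(-3 + (3 - 3))**2)*16)*(-3) = ((18/(-3 + 0)**2)*16)*(-3) = ((18/(-3)**2)*16)*(-3) = ((18*(1/9))*16)*(-3) = (2*16)*(-3) = 32*(-3) = -96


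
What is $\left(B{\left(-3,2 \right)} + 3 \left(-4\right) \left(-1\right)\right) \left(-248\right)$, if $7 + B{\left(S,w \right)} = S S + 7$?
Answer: $-5208$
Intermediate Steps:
$B{\left(S,w \right)} = S^{2}$ ($B{\left(S,w \right)} = -7 + \left(S S + 7\right) = -7 + \left(S^{2} + 7\right) = -7 + \left(7 + S^{2}\right) = S^{2}$)
$\left(B{\left(-3,2 \right)} + 3 \left(-4\right) \left(-1\right)\right) \left(-248\right) = \left(\left(-3\right)^{2} + 3 \left(-4\right) \left(-1\right)\right) \left(-248\right) = \left(9 - -12\right) \left(-248\right) = \left(9 + 12\right) \left(-248\right) = 21 \left(-248\right) = -5208$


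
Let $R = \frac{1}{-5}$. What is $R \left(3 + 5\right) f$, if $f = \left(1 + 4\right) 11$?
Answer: $-88$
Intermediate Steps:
$R = - \frac{1}{5} \approx -0.2$
$f = 55$ ($f = 5 \cdot 11 = 55$)
$R \left(3 + 5\right) f = - \frac{3 + 5}{5} \cdot 55 = \left(- \frac{1}{5}\right) 8 \cdot 55 = \left(- \frac{8}{5}\right) 55 = -88$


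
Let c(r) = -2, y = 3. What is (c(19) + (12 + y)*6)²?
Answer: 7744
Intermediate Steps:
(c(19) + (12 + y)*6)² = (-2 + (12 + 3)*6)² = (-2 + 15*6)² = (-2 + 90)² = 88² = 7744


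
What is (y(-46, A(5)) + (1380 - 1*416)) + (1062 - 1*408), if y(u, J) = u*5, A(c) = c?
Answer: 1388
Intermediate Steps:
y(u, J) = 5*u
(y(-46, A(5)) + (1380 - 1*416)) + (1062 - 1*408) = (5*(-46) + (1380 - 1*416)) + (1062 - 1*408) = (-230 + (1380 - 416)) + (1062 - 408) = (-230 + 964) + 654 = 734 + 654 = 1388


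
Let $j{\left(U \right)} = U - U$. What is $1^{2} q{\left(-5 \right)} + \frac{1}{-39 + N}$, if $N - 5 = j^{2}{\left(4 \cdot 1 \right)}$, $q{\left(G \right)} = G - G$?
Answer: $- \frac{1}{34} \approx -0.029412$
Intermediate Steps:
$j{\left(U \right)} = 0$
$q{\left(G \right)} = 0$
$N = 5$ ($N = 5 + 0^{2} = 5 + 0 = 5$)
$1^{2} q{\left(-5 \right)} + \frac{1}{-39 + N} = 1^{2} \cdot 0 + \frac{1}{-39 + 5} = 1 \cdot 0 + \frac{1}{-34} = 0 - \frac{1}{34} = - \frac{1}{34}$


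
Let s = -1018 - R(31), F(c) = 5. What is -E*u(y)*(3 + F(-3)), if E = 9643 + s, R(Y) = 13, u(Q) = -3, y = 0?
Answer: 206688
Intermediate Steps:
s = -1031 (s = -1018 - 1*13 = -1018 - 13 = -1031)
E = 8612 (E = 9643 - 1031 = 8612)
-E*u(y)*(3 + F(-3)) = -8612*(-3*(3 + 5)) = -8612*(-3*8) = -8612*(-24) = -1*(-206688) = 206688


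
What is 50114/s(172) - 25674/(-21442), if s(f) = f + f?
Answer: 270844061/1844012 ≈ 146.88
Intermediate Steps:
s(f) = 2*f
50114/s(172) - 25674/(-21442) = 50114/((2*172)) - 25674/(-21442) = 50114/344 - 25674*(-1/21442) = 50114*(1/344) + 12837/10721 = 25057/172 + 12837/10721 = 270844061/1844012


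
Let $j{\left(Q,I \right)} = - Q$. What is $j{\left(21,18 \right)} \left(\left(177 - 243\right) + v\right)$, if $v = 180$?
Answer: $-2394$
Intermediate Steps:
$j{\left(21,18 \right)} \left(\left(177 - 243\right) + v\right) = \left(-1\right) 21 \left(\left(177 - 243\right) + 180\right) = - 21 \left(\left(177 - 243\right) + 180\right) = - 21 \left(-66 + 180\right) = \left(-21\right) 114 = -2394$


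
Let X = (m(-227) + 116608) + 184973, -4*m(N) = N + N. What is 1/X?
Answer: 2/603389 ≈ 3.3146e-6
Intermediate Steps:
m(N) = -N/2 (m(N) = -(N + N)/4 = -N/2)
X = 603389/2 (X = (-½*(-227) + 116608) + 184973 = (227/2 + 116608) + 184973 = 233443/2 + 184973 = 603389/2 ≈ 3.0169e+5)
1/X = 1/(603389/2) = 2/603389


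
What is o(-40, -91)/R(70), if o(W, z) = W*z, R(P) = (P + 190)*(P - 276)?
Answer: -7/103 ≈ -0.067961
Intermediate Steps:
R(P) = (-276 + P)*(190 + P) (R(P) = (190 + P)*(-276 + P) = (-276 + P)*(190 + P))
o(-40, -91)/R(70) = (-40*(-91))/(-52440 + 70² - 86*70) = 3640/(-52440 + 4900 - 6020) = 3640/(-53560) = 3640*(-1/53560) = -7/103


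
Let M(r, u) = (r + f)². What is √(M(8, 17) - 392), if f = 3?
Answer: I*√271 ≈ 16.462*I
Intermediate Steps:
M(r, u) = (3 + r)² (M(r, u) = (r + 3)² = (3 + r)²)
√(M(8, 17) - 392) = √((3 + 8)² - 392) = √(11² - 392) = √(121 - 392) = √(-271) = I*√271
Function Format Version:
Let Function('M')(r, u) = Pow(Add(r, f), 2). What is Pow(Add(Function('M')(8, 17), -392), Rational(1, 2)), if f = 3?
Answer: Mul(I, Pow(271, Rational(1, 2))) ≈ Mul(16.462, I)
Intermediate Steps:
Function('M')(r, u) = Pow(Add(3, r), 2) (Function('M')(r, u) = Pow(Add(r, 3), 2) = Pow(Add(3, r), 2))
Pow(Add(Function('M')(8, 17), -392), Rational(1, 2)) = Pow(Add(Pow(Add(3, 8), 2), -392), Rational(1, 2)) = Pow(Add(Pow(11, 2), -392), Rational(1, 2)) = Pow(Add(121, -392), Rational(1, 2)) = Pow(-271, Rational(1, 2)) = Mul(I, Pow(271, Rational(1, 2)))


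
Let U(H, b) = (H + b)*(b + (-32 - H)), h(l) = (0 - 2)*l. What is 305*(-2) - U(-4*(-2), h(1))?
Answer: -358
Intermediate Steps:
h(l) = -2*l
U(H, b) = (H + b)*(-32 + b - H)
305*(-2) - U(-4*(-2), h(1)) = 305*(-2) - ((-2*1)**2 - (-4*(-2))**2 - (-128)*(-2) - (-64)) = -610 - ((-2)**2 - 1*8**2 - 32*8 - 32*(-2)) = -610 - (4 - 1*64 - 256 + 64) = -610 - (4 - 64 - 256 + 64) = -610 - 1*(-252) = -610 + 252 = -358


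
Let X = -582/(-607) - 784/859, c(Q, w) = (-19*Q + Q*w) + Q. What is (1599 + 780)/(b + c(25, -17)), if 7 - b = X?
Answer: -413480509/150870178 ≈ -2.7406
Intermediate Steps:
c(Q, w) = -18*Q + Q*w
X = 24050/521413 (X = -582*(-1/607) - 784*1/859 = 582/607 - 784/859 = 24050/521413 ≈ 0.046125)
b = 3625841/521413 (b = 7 - 1*24050/521413 = 7 - 24050/521413 = 3625841/521413 ≈ 6.9539)
(1599 + 780)/(b + c(25, -17)) = (1599 + 780)/(3625841/521413 + 25*(-18 - 17)) = 2379/(3625841/521413 + 25*(-35)) = 2379/(3625841/521413 - 875) = 2379/(-452610534/521413) = 2379*(-521413/452610534) = -413480509/150870178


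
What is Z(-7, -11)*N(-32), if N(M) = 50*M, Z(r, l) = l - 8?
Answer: 30400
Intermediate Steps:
Z(r, l) = -8 + l
Z(-7, -11)*N(-32) = (-8 - 11)*(50*(-32)) = -19*(-1600) = 30400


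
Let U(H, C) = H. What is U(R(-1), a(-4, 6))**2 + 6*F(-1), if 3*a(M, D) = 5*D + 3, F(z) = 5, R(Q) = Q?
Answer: 31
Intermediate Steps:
a(M, D) = 1 + 5*D/3 (a(M, D) = (5*D + 3)/3 = (3 + 5*D)/3 = 1 + 5*D/3)
U(R(-1), a(-4, 6))**2 + 6*F(-1) = (-1)**2 + 6*5 = 1 + 30 = 31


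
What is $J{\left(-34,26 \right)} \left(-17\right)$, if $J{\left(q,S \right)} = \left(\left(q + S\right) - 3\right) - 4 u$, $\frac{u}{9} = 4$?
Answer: $2635$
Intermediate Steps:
$u = 36$ ($u = 9 \cdot 4 = 36$)
$J{\left(q,S \right)} = -147 + S + q$ ($J{\left(q,S \right)} = \left(\left(q + S\right) - 3\right) - 144 = \left(\left(S + q\right) - 3\right) - 144 = \left(-3 + S + q\right) - 144 = -147 + S + q$)
$J{\left(-34,26 \right)} \left(-17\right) = \left(-147 + 26 - 34\right) \left(-17\right) = \left(-155\right) \left(-17\right) = 2635$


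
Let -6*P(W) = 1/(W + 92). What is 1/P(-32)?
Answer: -360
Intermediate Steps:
P(W) = -1/(6*(92 + W)) (P(W) = -1/(6*(W + 92)) = -1/(6*(92 + W)))
1/P(-32) = 1/(-1/(552 + 6*(-32))) = 1/(-1/(552 - 192)) = 1/(-1/360) = -360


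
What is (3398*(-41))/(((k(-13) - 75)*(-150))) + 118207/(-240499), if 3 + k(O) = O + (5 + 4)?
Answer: -9914857/838950 ≈ -11.818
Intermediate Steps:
k(O) = 6 + O (k(O) = -3 + (O + (5 + 4)) = -3 + (O + 9) = -3 + (9 + O) = 6 + O)
(3398*(-41))/(((k(-13) - 75)*(-150))) + 118207/(-240499) = (3398*(-41))/((((6 - 13) - 75)*(-150))) + 118207/(-240499) = -139318*(-1/(150*(-7 - 75))) + 118207*(-1/240499) = -139318/((-82*(-150))) - 2749/5593 = -139318/12300 - 2749/5593 = -139318*1/12300 - 2749/5593 = -1699/150 - 2749/5593 = -9914857/838950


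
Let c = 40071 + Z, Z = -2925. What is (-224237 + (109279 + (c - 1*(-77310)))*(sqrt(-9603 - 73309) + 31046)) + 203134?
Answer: 6946055707 + 894940*I*sqrt(5182) ≈ 6.9461e+9 + 6.4423e+7*I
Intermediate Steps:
c = 37146 (c = 40071 - 2925 = 37146)
(-224237 + (109279 + (c - 1*(-77310)))*(sqrt(-9603 - 73309) + 31046)) + 203134 = (-224237 + (109279 + (37146 - 1*(-77310)))*(sqrt(-9603 - 73309) + 31046)) + 203134 = (-224237 + (109279 + (37146 + 77310))*(sqrt(-82912) + 31046)) + 203134 = (-224237 + (109279 + 114456)*(4*I*sqrt(5182) + 31046)) + 203134 = (-224237 + 223735*(31046 + 4*I*sqrt(5182))) + 203134 = (-224237 + (6946076810 + 894940*I*sqrt(5182))) + 203134 = (6945852573 + 894940*I*sqrt(5182)) + 203134 = 6946055707 + 894940*I*sqrt(5182)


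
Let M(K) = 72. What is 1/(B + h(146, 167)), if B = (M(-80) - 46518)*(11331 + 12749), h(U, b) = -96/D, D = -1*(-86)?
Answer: -43/48092046288 ≈ -8.9412e-10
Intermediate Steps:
D = 86
h(U, b) = -48/43 (h(U, b) = -96/86 = -96*1/86 = -48/43)
B = -1118419680 (B = (72 - 46518)*(11331 + 12749) = -46446*24080 = -1118419680)
1/(B + h(146, 167)) = 1/(-1118419680 - 48/43) = 1/(-48092046288/43) = -43/48092046288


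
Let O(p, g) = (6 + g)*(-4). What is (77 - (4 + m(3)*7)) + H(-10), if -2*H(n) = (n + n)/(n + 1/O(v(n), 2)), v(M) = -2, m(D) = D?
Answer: 16372/321 ≈ 51.003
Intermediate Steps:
O(p, g) = -24 - 4*g
H(n) = -n/(-1/32 + n) (H(n) = -(n + n)/(2*(n + 1/(-24 - 4*2))) = -2*n/(2*(n + 1/(-24 - 8))) = -2*n/(2*(n + 1/(-32))) = -2*n/(2*(n - 1/32)) = -2*n/(2*(-1/32 + n)) = -n/(-1/32 + n))
(77 - (4 + m(3)*7)) + H(-10) = (77 - (4 + 3*7)) - 32*(-10)/(-1 + 32*(-10)) = (77 - (4 + 21)) - 32*(-10)/(-1 - 320) = (77 - 1*25) - 32*(-10)/(-321) = (77 - 25) - 32*(-10)*(-1/321) = 52 - 320/321 = 16372/321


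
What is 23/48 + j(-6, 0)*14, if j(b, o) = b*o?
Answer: 23/48 ≈ 0.47917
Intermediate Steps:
23/48 + j(-6, 0)*14 = 23/48 - 6*0*14 = 23*(1/48) + 0*14 = 23/48 + 0 = 23/48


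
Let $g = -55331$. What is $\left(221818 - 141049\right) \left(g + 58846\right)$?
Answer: $283903035$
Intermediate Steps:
$\left(221818 - 141049\right) \left(g + 58846\right) = \left(221818 - 141049\right) \left(-55331 + 58846\right) = 80769 \cdot 3515 = 283903035$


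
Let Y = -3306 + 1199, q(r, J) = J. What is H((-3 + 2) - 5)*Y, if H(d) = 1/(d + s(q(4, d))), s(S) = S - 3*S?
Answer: -2107/6 ≈ -351.17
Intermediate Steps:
s(S) = -2*S
H(d) = -1/d (H(d) = 1/(d - 2*d) = 1/(-d) = -1/d)
Y = -2107
H((-3 + 2) - 5)*Y = -1/((-3 + 2) - 5)*(-2107) = -1/(-1 - 5)*(-2107) = -1/(-6)*(-2107) = -1*(-⅙)*(-2107) = (⅙)*(-2107) = -2107/6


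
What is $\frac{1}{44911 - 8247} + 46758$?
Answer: $\frac{1714335313}{36664} \approx 46758.0$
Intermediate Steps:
$\frac{1}{44911 - 8247} + 46758 = \frac{1}{36664} + 46758 = \frac{1714335313}{36664}$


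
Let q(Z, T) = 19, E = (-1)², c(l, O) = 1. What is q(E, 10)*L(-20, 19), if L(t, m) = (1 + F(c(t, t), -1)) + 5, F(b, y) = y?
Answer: 95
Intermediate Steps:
E = 1
L(t, m) = 5 (L(t, m) = (1 - 1) + 5 = 0 + 5 = 5)
q(E, 10)*L(-20, 19) = 19*5 = 95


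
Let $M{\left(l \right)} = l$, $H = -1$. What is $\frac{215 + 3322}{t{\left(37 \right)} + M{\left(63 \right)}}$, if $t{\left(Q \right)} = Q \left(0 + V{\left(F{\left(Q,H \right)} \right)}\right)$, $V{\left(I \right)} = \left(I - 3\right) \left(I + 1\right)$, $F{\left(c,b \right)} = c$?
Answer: $\frac{3537}{47867} \approx 0.073892$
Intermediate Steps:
$V{\left(I \right)} = \left(1 + I\right) \left(-3 + I\right)$ ($V{\left(I \right)} = \left(-3 + I\right) \left(1 + I\right) = \left(1 + I\right) \left(-3 + I\right)$)
$t{\left(Q \right)} = Q \left(-3 + Q^{2} - 2 Q\right)$ ($t{\left(Q \right)} = Q \left(0 - \left(3 - Q^{2} + 2 Q\right)\right) = Q \left(-3 + Q^{2} - 2 Q\right)$)
$\frac{215 + 3322}{t{\left(37 \right)} + M{\left(63 \right)}} = \frac{215 + 3322}{37 \left(-3 + 37^{2} - 74\right) + 63} = \frac{3537}{37 \left(-3 + 1369 - 74\right) + 63} = \frac{3537}{37 \cdot 1292 + 63} = \frac{3537}{47804 + 63} = \frac{3537}{47867}$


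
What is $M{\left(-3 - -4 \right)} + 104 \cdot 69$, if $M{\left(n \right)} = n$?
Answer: $7177$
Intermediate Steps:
$M{\left(-3 - -4 \right)} + 104 \cdot 69 = \left(-3 - -4\right) + 104 \cdot 69 = \left(-3 + 4\right) + 7176 = 1 + 7176 = 7177$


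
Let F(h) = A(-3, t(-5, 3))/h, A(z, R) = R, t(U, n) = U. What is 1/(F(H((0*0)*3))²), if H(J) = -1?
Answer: 1/25 ≈ 0.040000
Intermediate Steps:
F(h) = -5/h
1/(F(H((0*0)*3))²) = 1/((-5/(-1))²) = 1/((-5*(-1))²) = 1/(5²) = 1/25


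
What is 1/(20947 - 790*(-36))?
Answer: 1/49387 ≈ 2.0248e-5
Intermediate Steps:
1/(20947 - 790*(-36)) = 1/(20947 + 28440) = 1/49387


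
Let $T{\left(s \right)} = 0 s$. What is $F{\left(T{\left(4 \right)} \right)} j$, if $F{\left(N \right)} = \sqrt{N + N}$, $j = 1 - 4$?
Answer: $0$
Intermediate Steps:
$j = -3$
$T{\left(s \right)} = 0$
$F{\left(N \right)} = \sqrt{2} \sqrt{N}$ ($F{\left(N \right)} = \sqrt{2 N} = \sqrt{2} \sqrt{N}$)
$F{\left(T{\left(4 \right)} \right)} j = \sqrt{2} \sqrt{0} \left(-3\right) = \sqrt{2} \cdot 0 \left(-3\right) = 0 \left(-3\right) = 0$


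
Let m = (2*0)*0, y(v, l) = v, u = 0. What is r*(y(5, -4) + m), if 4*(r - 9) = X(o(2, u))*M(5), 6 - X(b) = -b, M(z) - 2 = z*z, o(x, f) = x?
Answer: 315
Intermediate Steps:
m = 0 (m = 0*0 = 0)
M(z) = 2 + z² (M(z) = 2 + z*z = 2 + z²)
X(b) = 6 + b (X(b) = 6 - (-1)*b = 6 + b)
r = 63 (r = 9 + ((6 + 2)*(2 + 5²))/4 = 9 + (8*(2 + 25))/4 = 9 + (8*27)/4 = 9 + (¼)*216 = 9 + 54 = 63)
r*(y(5, -4) + m) = 63*(5 + 0) = 63*5 = 315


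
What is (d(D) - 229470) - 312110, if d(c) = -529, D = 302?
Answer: -542109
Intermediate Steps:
(d(D) - 229470) - 312110 = (-529 - 229470) - 312110 = -229999 - 312110 = -542109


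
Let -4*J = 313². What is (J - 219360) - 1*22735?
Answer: -1066349/4 ≈ -2.6659e+5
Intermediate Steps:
J = -97969/4 (J = -¼*313² = -¼*97969 = -97969/4 ≈ -24492.)
(J - 219360) - 1*22735 = (-97969/4 - 219360) - 1*22735 = -975409/4 - 22735 = -1066349/4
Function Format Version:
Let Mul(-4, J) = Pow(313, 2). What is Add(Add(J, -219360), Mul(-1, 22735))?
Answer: Rational(-1066349, 4) ≈ -2.6659e+5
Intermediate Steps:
J = Rational(-97969, 4) (J = Mul(Rational(-1, 4), Pow(313, 2)) = Mul(Rational(-1, 4), 97969) = Rational(-97969, 4) ≈ -24492.)
Add(Add(J, -219360), Mul(-1, 22735)) = Add(Add(Rational(-97969, 4), -219360), Mul(-1, 22735)) = Add(Rational(-975409, 4), -22735) = Rational(-1066349, 4)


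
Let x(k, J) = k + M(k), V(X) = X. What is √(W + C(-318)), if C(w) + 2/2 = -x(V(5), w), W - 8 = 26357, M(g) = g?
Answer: √26354 ≈ 162.34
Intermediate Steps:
W = 26365 (W = 8 + 26357 = 26365)
x(k, J) = 2*k (x(k, J) = k + k = 2*k)
C(w) = -11 (C(w) = -1 - 2*5 = -1 - 1*10 = -1 - 10 = -11)
√(W + C(-318)) = √(26365 - 11) = √26354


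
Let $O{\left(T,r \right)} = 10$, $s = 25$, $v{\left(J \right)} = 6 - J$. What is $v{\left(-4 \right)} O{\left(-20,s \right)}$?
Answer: $100$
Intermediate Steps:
$v{\left(-4 \right)} O{\left(-20,s \right)} = \left(6 - -4\right) 10 = \left(6 + 4\right) 10 = 10 \cdot 10 = 100$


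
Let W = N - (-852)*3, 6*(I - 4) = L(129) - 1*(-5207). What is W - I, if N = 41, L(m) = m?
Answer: 5111/3 ≈ 1703.7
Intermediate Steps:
I = 2680/3 (I = 4 + (129 - 1*(-5207))/6 = 4 + (129 + 5207)/6 = 4 + (⅙)*5336 = 4 + 2668/3 = 2680/3 ≈ 893.33)
W = 2597 (W = 41 - (-852)*3 = 41 - 71*(-36) = 41 + 2556 = 2597)
W - I = 2597 - 1*2680/3 = 2597 - 2680/3 = 5111/3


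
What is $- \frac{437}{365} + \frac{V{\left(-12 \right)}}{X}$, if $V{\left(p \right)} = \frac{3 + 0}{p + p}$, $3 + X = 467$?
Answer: $- \frac{1622509}{1354880} \approx -1.1975$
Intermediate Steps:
$X = 464$ ($X = -3 + 467 = 464$)
$V{\left(p \right)} = \frac{3}{2 p}$
$- \frac{437}{365} + \frac{V{\left(-12 \right)}}{X} = - \frac{437}{365} + \frac{\frac{3}{2} \frac{1}{-12}}{464} = \left(-437\right) \frac{1}{365} + \frac{3}{2} \left(- \frac{1}{12}\right) \frac{1}{464} = - \frac{437}{365} - \frac{1}{3712} = - \frac{1622509}{1354880}$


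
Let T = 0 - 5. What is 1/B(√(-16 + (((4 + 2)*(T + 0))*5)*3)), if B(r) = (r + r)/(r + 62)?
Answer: ½ - 31*I*√466/466 ≈ 0.5 - 1.436*I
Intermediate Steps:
T = -5
B(r) = 2*r/(62 + r) (B(r) = (2*r)/(62 + r) = 2*r/(62 + r))
1/B(√(-16 + (((4 + 2)*(T + 0))*5)*3)) = 1/(2*√(-16 + (((4 + 2)*(-5 + 0))*5)*3)/(62 + √(-16 + (((4 + 2)*(-5 + 0))*5)*3))) = 1/(2*√(-16 + ((6*(-5))*5)*3)/(62 + √(-16 + ((6*(-5))*5)*3))) = 1/(2*√(-16 - 30*5*3)/(62 + √(-16 - 30*5*3))) = 1/(2*√(-16 - 150*3)/(62 + √(-16 - 150*3))) = 1/(2*√(-16 - 450)/(62 + √(-16 - 450))) = 1/(2*√(-466)/(62 + √(-466))) = 1/(2*(I*√466)/(62 + I*√466)) = 1/(2*I*√466/(62 + I*√466)) = -I*√466*(62 + I*√466)/932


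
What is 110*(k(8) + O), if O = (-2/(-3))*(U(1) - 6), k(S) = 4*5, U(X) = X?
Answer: 5500/3 ≈ 1833.3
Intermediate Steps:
k(S) = 20
O = -10/3 (O = (-2/(-3))*(1 - 6) = -2*(-1/3)*(-5) = (2/3)*(-5) = -10/3 ≈ -3.3333)
110*(k(8) + O) = 110*(20 - 10/3) = 110*(50/3) = 5500/3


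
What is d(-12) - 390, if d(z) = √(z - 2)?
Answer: -390 + I*√14 ≈ -390.0 + 3.7417*I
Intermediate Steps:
d(z) = √(-2 + z)
d(-12) - 390 = √(-2 - 12) - 390 = √(-14) - 390 = I*√14 - 390 = -390 + I*√14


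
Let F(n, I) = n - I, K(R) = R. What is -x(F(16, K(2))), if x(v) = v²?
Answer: -196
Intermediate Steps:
-x(F(16, K(2))) = -(16 - 1*2)² = -(16 - 2)² = -1*14² = -1*196 = -196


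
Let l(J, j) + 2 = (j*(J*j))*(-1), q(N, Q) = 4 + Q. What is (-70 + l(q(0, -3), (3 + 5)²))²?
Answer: 17372224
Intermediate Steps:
l(J, j) = -2 - J*j² (l(J, j) = -2 + (j*(J*j))*(-1) = -2 + (J*j²)*(-1) = -2 - J*j²)
(-70 + l(q(0, -3), (3 + 5)²))² = (-70 + (-2 - (4 - 3)*((3 + 5)²)²))² = (-70 + (-2 - 1*1*(8²)²))² = (-70 + (-2 - 1*1*64²))² = (-70 + (-2 - 1*1*4096))² = (-70 + (-2 - 4096))² = (-70 - 4098)² = (-4168)² = 17372224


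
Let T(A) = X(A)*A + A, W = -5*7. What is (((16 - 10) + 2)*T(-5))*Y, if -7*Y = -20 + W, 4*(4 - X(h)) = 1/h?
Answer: -11110/7 ≈ -1587.1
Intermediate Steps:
W = -35
X(h) = 4 - 1/(4*h)
Y = 55/7 (Y = -(-20 - 35)/7 = -⅐*(-55) = 55/7 ≈ 7.8571)
T(A) = A + A*(4 - 1/(4*A)) (T(A) = (4 - 1/(4*A))*A + A = A*(4 - 1/(4*A)) + A = A + A*(4 - 1/(4*A)))
(((16 - 10) + 2)*T(-5))*Y = (((16 - 10) + 2)*(-¼ + 5*(-5)))*(55/7) = ((6 + 2)*(-¼ - 25))*(55/7) = (8*(-101/4))*(55/7) = -202*55/7 = -11110/7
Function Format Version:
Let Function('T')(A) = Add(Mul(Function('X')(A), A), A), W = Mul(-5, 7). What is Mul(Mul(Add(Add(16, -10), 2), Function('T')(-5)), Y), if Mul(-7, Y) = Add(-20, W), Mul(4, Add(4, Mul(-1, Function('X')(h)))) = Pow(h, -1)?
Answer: Rational(-11110, 7) ≈ -1587.1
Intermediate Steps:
W = -35
Function('X')(h) = Add(4, Mul(Rational(-1, 4), Pow(h, -1)))
Y = Rational(55, 7) (Y = Mul(Rational(-1, 7), Add(-20, -35)) = Mul(Rational(-1, 7), -55) = Rational(55, 7) ≈ 7.8571)
Function('T')(A) = Add(A, Mul(A, Add(4, Mul(Rational(-1, 4), Pow(A, -1))))) (Function('T')(A) = Add(Mul(Add(4, Mul(Rational(-1, 4), Pow(A, -1))), A), A) = Add(Mul(A, Add(4, Mul(Rational(-1, 4), Pow(A, -1)))), A) = Add(A, Mul(A, Add(4, Mul(Rational(-1, 4), Pow(A, -1))))))
Mul(Mul(Add(Add(16, -10), 2), Function('T')(-5)), Y) = Mul(Mul(Add(Add(16, -10), 2), Add(Rational(-1, 4), Mul(5, -5))), Rational(55, 7)) = Mul(Mul(Add(6, 2), Add(Rational(-1, 4), -25)), Rational(55, 7)) = Mul(Mul(8, Rational(-101, 4)), Rational(55, 7)) = Mul(-202, Rational(55, 7)) = Rational(-11110, 7)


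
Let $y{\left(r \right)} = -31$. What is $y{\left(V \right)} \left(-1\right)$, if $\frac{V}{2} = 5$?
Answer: $31$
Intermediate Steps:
$V = 10$ ($V = 2 \cdot 5 = 10$)
$y{\left(V \right)} \left(-1\right) = \left(-31\right) \left(-1\right) = 31$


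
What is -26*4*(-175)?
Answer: 18200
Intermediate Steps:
-26*4*(-175) = -104*(-175) = 18200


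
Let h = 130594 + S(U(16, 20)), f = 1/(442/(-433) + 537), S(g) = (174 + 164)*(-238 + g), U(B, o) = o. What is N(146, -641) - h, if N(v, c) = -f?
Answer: -13207616323/232079 ≈ -56910.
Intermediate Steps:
S(g) = -80444 + 338*g (S(g) = 338*(-238 + g) = -80444 + 338*g)
f = 433/232079 (f = 1/(442*(-1/433) + 537) = 1/(-442/433 + 537) = 1/(232079/433) = 433/232079 ≈ 0.0018657)
N(v, c) = -433/232079 (N(v, c) = -1*433/232079 = -433/232079)
h = 56910 (h = 130594 + (-80444 + 338*20) = 130594 + (-80444 + 6760) = 130594 - 73684 = 56910)
N(146, -641) - h = -433/232079 - 1*56910 = -433/232079 - 56910 = -13207616323/232079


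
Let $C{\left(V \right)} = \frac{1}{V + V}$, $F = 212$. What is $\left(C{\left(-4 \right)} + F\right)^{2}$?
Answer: $\frac{2873025}{64} \approx 44891.0$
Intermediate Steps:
$C{\left(V \right)} = \frac{1}{2 V}$
$\left(C{\left(-4 \right)} + F\right)^{2} = \left(\frac{1}{2 \left(-4\right)} + 212\right)^{2} = \left(\frac{1}{2} \left(- \frac{1}{4}\right) + 212\right)^{2} = \left(- \frac{1}{8} + 212\right)^{2} = \left(\frac{1695}{8}\right)^{2} = \frac{2873025}{64}$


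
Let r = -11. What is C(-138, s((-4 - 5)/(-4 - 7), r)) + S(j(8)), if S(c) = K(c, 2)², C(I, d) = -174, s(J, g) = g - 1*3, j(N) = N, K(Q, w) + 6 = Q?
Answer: -170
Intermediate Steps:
K(Q, w) = -6 + Q
s(J, g) = -3 + g (s(J, g) = g - 3 = -3 + g)
S(c) = (-6 + c)²
C(-138, s((-4 - 5)/(-4 - 7), r)) + S(j(8)) = -174 + (-6 + 8)² = -174 + 2² = -174 + 4 = -170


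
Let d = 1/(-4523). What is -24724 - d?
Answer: -111826651/4523 ≈ -24724.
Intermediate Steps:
d = -1/4523 ≈ -0.00022109
-24724 - d = -24724 - 1*(-1/4523) = -24724 + 1/4523 = -111826651/4523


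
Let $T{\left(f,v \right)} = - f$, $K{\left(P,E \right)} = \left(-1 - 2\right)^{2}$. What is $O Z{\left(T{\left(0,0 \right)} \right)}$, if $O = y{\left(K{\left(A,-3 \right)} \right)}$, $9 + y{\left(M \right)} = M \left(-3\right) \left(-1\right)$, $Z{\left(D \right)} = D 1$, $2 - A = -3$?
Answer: $0$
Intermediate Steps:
$A = 5$ ($A = 2 - -3 = 2 + 3 = 5$)
$K{\left(P,E \right)} = 9$ ($K{\left(P,E \right)} = \left(-3\right)^{2} = 9$)
$Z{\left(D \right)} = D$
$y{\left(M \right)} = -9 + 3 M$ ($y{\left(M \right)} = -9 + M \left(-3\right) \left(-1\right) = -9 + - 3 M \left(-1\right) = -9 + 3 M$)
$O = 18$ ($O = -9 + 3 \cdot 9 = -9 + 27 = 18$)
$O Z{\left(T{\left(0,0 \right)} \right)} = 18 \left(\left(-1\right) 0\right) = 18 \cdot 0 = 0$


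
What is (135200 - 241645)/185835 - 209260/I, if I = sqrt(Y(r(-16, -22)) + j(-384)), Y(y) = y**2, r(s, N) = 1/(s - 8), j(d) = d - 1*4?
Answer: -21289/37167 + 5022240*I*sqrt(1847)/20317 ≈ -0.57279 + 10624.0*I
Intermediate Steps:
j(d) = -4 + d (j(d) = d - 4 = -4 + d)
r(s, N) = 1/(-8 + s)
I = 11*I*sqrt(1847)/24 (I = sqrt((1/(-8 - 16))**2 + (-4 - 384)) = sqrt((1/(-24))**2 - 388) = sqrt((-1/24)**2 - 388) = sqrt(1/576 - 388) = sqrt(-223487/576) = 11*I*sqrt(1847)/24 ≈ 19.698*I)
(135200 - 241645)/185835 - 209260/I = (135200 - 241645)/185835 - 209260*(-24*I*sqrt(1847)/20317) = -106445*1/185835 - (-5022240)*I*sqrt(1847)/20317 = -21289/37167 + 5022240*I*sqrt(1847)/20317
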